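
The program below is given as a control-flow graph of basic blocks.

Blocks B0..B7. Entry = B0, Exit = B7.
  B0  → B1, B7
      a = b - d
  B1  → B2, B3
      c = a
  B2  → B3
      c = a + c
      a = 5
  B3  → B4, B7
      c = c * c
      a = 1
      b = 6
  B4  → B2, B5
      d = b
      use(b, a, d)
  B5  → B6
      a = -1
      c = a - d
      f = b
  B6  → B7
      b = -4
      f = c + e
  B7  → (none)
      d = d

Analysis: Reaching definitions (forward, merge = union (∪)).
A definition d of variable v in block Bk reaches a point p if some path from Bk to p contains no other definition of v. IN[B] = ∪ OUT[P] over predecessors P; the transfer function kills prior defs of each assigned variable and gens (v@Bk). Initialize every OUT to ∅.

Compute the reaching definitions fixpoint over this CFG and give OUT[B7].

Fixpoint table:
  B0: | IN={} | OUT={a@B0}
  B1: | IN={a@B0} | OUT={a@B0, c@B1}
  B2: | IN={a@B0, a@B3, b@B3, c@B1, c@B3, d@B4} | OUT={a@B2, b@B3, c@B2, d@B4}
  B3: | IN={a@B0, a@B2, b@B3, c@B1, c@B2, d@B4} | OUT={a@B3, b@B3, c@B3, d@B4}
  B4: | IN={a@B3, b@B3, c@B3, d@B4} | OUT={a@B3, b@B3, c@B3, d@B4}
  B5: | IN={a@B3, b@B3, c@B3, d@B4} | OUT={a@B5, b@B3, c@B5, d@B4, f@B5}
  B6: | IN={a@B5, b@B3, c@B5, d@B4, f@B5} | OUT={a@B5, b@B6, c@B5, d@B4, f@B6}
  B7: | IN={a@B0, a@B3, a@B5, b@B3, b@B6, c@B3, c@B5, d@B4, f@B6} | OUT={a@B0, a@B3, a@B5, b@B3, b@B6, c@B3, c@B5, d@B7, f@B6}

Merge at B7: IN[B7] = OUT[B0] ⊔ OUT[B3] ⊔ OUT[B6] = {a@B0, a@B3, a@B5, b@B3, b@B6, c@B3, c@B5, d@B4, f@B6}
Applying B7's transfer function to that IN value gives OUT[B7] (row B7 above).

Answer: {a@B0, a@B3, a@B5, b@B3, b@B6, c@B3, c@B5, d@B7, f@B6}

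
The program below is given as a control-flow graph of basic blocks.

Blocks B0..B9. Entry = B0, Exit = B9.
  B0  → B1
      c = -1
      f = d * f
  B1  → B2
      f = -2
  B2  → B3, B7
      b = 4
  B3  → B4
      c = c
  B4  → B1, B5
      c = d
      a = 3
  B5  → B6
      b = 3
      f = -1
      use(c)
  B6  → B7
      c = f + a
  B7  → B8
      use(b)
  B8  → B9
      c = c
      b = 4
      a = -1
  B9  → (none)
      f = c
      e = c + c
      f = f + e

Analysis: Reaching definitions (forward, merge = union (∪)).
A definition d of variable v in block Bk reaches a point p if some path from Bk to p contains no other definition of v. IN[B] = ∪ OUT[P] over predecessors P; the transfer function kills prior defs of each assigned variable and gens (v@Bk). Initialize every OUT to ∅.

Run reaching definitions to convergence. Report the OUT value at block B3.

Per-block solution:
  B0:  IN={}  OUT={c@B0, f@B0}
  B1:  IN={a@B4, b@B2, c@B0, c@B4, f@B0, f@B1}  OUT={a@B4, b@B2, c@B0, c@B4, f@B1}
  B2:  IN={a@B4, b@B2, c@B0, c@B4, f@B1}  OUT={a@B4, b@B2, c@B0, c@B4, f@B1}
  B3:  IN={a@B4, b@B2, c@B0, c@B4, f@B1}  OUT={a@B4, b@B2, c@B3, f@B1}
  B4:  IN={a@B4, b@B2, c@B3, f@B1}  OUT={a@B4, b@B2, c@B4, f@B1}
  B5:  IN={a@B4, b@B2, c@B4, f@B1}  OUT={a@B4, b@B5, c@B4, f@B5}
  B6:  IN={a@B4, b@B5, c@B4, f@B5}  OUT={a@B4, b@B5, c@B6, f@B5}
  B7:  IN={a@B4, b@B2, b@B5, c@B0, c@B4, c@B6, f@B1, f@B5}  OUT={a@B4, b@B2, b@B5, c@B0, c@B4, c@B6, f@B1, f@B5}
  B8:  IN={a@B4, b@B2, b@B5, c@B0, c@B4, c@B6, f@B1, f@B5}  OUT={a@B8, b@B8, c@B8, f@B1, f@B5}
  B9:  IN={a@B8, b@B8, c@B8, f@B1, f@B5}  OUT={a@B8, b@B8, c@B8, e@B9, f@B9}

Merge at B3: IN[B3] = OUT[B2] = {a@B4, b@B2, c@B0, c@B4, f@B1}
Applying B3's transfer function to that IN value gives OUT[B3] (row B3 above).

Answer: {a@B4, b@B2, c@B3, f@B1}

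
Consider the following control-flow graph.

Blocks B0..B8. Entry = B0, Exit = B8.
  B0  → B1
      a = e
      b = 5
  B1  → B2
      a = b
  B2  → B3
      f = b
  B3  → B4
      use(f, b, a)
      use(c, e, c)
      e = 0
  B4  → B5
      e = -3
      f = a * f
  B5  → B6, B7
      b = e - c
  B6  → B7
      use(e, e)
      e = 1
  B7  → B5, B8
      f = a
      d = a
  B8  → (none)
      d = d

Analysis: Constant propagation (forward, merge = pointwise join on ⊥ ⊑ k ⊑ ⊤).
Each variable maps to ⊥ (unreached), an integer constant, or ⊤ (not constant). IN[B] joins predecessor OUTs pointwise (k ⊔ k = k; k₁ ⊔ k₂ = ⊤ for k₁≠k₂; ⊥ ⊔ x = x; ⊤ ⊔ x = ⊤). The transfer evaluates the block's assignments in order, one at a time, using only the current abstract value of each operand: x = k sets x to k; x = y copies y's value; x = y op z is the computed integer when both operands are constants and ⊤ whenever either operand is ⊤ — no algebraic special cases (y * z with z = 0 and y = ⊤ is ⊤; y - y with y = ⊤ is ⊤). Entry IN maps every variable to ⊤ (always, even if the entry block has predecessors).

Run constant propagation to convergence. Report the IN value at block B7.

Converged values:
  B0:  IN=(all ⊤)  OUT={b:5; rest ⊤}
  B1:  IN={b:5; rest ⊤}  OUT={a:5, b:5; rest ⊤}
  B2:  IN={a:5, b:5; rest ⊤}  OUT={a:5, b:5, f:5; rest ⊤}
  B3:  IN={a:5, b:5, f:5; rest ⊤}  OUT={a:5, b:5, e:0, f:5; rest ⊤}
  B4:  IN={a:5, b:5, e:0, f:5; rest ⊤}  OUT={a:5, b:5, e:-3, f:25; rest ⊤}
  B5:  IN={a:5; rest ⊤}  OUT={a:5; rest ⊤}
  B6:  IN={a:5; rest ⊤}  OUT={a:5, e:1; rest ⊤}
  B7:  IN={a:5; rest ⊤}  OUT={a:5, d:5, f:5; rest ⊤}
  B8:  IN={a:5, d:5, f:5; rest ⊤}  OUT={a:5, d:5, f:5; rest ⊤}

Merge at B7: IN[B7] = OUT[B5] ⊔ OUT[B6] = {a: 5, b: ⊤, c: ⊤, d: ⊤, e: ⊤, f: ⊤}

Answer: {a: 5, b: ⊤, c: ⊤, d: ⊤, e: ⊤, f: ⊤}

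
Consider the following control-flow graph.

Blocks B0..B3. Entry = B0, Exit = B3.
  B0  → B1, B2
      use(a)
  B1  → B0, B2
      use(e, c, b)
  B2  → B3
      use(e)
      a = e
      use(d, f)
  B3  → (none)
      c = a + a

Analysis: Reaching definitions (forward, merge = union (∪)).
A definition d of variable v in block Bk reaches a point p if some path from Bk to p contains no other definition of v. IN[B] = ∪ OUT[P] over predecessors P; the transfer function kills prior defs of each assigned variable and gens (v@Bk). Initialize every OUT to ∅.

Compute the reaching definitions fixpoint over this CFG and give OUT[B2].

Answer: {a@B2}

Derivation:
Fixpoint table:
  B0:  IN={}  OUT={}
  B1:  IN={}  OUT={}
  B2:  IN={}  OUT={a@B2}
  B3:  IN={a@B2}  OUT={a@B2, c@B3}

Merge at B2: IN[B2] = OUT[B0] ⊔ OUT[B1] = {}
Applying B2's transfer function to that IN value gives OUT[B2] (row B2 above).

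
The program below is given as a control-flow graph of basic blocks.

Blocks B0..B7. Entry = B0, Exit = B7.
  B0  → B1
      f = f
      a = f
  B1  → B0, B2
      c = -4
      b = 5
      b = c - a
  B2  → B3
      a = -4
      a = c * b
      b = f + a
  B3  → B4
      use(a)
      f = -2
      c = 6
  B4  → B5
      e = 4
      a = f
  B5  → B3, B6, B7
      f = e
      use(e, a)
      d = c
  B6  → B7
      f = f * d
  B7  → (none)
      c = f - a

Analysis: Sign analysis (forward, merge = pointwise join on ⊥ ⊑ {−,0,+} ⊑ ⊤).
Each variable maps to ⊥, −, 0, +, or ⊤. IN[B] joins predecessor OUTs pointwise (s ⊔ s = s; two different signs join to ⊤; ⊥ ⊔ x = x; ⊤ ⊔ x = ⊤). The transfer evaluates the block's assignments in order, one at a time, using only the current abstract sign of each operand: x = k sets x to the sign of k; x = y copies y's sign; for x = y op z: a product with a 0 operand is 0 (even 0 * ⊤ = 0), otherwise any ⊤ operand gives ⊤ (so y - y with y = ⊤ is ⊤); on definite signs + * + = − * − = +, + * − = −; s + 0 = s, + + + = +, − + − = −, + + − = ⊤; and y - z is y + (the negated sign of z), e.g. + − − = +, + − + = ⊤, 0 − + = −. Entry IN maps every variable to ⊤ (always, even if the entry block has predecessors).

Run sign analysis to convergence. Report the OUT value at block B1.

Answer: {a: ⊤, b: ⊤, c: -, d: ⊤, e: ⊤, f: ⊤}

Working:
Converged values:
  B0:   IN=(all ⊤)   OUT=(all ⊤)
  B1:   IN=(all ⊤)   OUT={c:-; rest ⊤}
  B2:   IN={c:-; rest ⊤}   OUT={c:-; rest ⊤}
  B3:   IN=(all ⊤)   OUT={c:+, f:-; rest ⊤}
  B4:   IN={c:+, f:-; rest ⊤}   OUT={a:-, c:+, e:+, f:-; rest ⊤}
  B5:   IN={a:-, c:+, e:+, f:-; rest ⊤}   OUT={a:-, c:+, d:+, e:+, f:+; rest ⊤}
  B6:   IN={a:-, c:+, d:+, e:+, f:+; rest ⊤}   OUT={a:-, c:+, d:+, e:+, f:+; rest ⊤}
  B7:   IN={a:-, c:+, d:+, e:+, f:+; rest ⊤}   OUT={a:-, c:+, d:+, e:+, f:+; rest ⊤}

Merge at B1: IN[B1] = OUT[B0] = {a: ⊤, b: ⊤, c: ⊤, d: ⊤, e: ⊤, f: ⊤}
Applying B1's transfer function to that IN value gives OUT[B1] (row B1 above).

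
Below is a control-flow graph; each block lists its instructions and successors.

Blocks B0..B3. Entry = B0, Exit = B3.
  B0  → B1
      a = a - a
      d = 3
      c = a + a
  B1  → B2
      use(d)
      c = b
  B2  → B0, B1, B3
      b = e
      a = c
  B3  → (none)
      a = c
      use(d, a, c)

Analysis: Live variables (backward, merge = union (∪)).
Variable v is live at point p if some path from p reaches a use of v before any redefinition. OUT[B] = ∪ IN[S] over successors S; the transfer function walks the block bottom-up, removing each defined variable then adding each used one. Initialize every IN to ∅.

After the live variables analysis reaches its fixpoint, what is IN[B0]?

Fixpoint table:
  B0: | IN={a, b, e} | OUT={b, d, e}
  B1: | IN={b, d, e} | OUT={c, d, e}
  B2: | IN={c, d, e} | OUT={a, b, c, d, e}
  B3: | IN={c, d} | OUT={}

Merge at B0: OUT[B0] = IN[B1] = {b, d, e}
Applying B0's transfer function to that OUT value gives IN[B0] (row B0 above).

Answer: {a, b, e}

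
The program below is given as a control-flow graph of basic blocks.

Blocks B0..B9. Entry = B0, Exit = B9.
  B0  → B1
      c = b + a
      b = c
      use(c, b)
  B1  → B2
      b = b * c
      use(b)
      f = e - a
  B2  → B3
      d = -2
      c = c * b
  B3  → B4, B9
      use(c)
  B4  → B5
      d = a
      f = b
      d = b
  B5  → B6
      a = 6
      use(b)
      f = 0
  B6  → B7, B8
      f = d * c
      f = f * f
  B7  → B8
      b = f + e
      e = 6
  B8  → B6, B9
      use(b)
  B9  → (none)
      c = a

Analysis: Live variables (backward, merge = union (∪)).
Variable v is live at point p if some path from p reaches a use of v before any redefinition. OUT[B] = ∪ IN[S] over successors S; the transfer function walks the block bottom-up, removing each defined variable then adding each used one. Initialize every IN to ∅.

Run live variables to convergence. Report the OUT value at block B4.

Answer: {b, c, d, e}

Trace:
Per-block solution:
  B0:   IN={a, b, e}   OUT={a, b, c, e}
  B1:   IN={a, b, c, e}   OUT={a, b, c, e}
  B2:   IN={a, b, c, e}   OUT={a, b, c, e}
  B3:   IN={a, b, c, e}   OUT={a, b, c, e}
  B4:   IN={a, b, c, e}   OUT={b, c, d, e}
  B5:   IN={b, c, d, e}   OUT={a, b, c, d, e}
  B6:   IN={a, b, c, d, e}   OUT={a, b, c, d, e, f}
  B7:   IN={a, c, d, e, f}   OUT={a, b, c, d, e}
  B8:   IN={a, b, c, d, e}   OUT={a, b, c, d, e}
  B9:   IN={a}   OUT={}

Merge at B4: OUT[B4] = IN[B5] = {b, c, d, e}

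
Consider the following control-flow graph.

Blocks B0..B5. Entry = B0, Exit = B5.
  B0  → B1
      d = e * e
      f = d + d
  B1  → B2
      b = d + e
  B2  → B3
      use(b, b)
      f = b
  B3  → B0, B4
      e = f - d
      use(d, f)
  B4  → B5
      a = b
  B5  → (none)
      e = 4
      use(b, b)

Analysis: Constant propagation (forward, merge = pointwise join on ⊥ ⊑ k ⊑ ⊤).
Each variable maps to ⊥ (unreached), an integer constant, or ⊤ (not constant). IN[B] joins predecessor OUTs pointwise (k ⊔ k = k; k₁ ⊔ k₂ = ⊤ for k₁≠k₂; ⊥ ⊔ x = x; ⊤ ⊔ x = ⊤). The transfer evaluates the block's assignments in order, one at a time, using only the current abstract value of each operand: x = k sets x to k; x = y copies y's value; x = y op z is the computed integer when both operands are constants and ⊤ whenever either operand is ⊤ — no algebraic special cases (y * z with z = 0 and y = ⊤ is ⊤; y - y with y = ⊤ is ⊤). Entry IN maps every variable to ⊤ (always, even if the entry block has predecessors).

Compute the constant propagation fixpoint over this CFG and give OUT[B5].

Per-block solution:
  B0:   IN=(all ⊤)   OUT=(all ⊤)
  B1:   IN=(all ⊤)   OUT=(all ⊤)
  B2:   IN=(all ⊤)   OUT=(all ⊤)
  B3:   IN=(all ⊤)   OUT=(all ⊤)
  B4:   IN=(all ⊤)   OUT=(all ⊤)
  B5:   IN=(all ⊤)   OUT={e:4; rest ⊤}

Merge at B5: IN[B5] = OUT[B4] = {a: ⊤, b: ⊤, c: ⊤, d: ⊤, e: ⊤, f: ⊤}
Applying B5's transfer function to that IN value gives OUT[B5] (row B5 above).

Answer: {a: ⊤, b: ⊤, c: ⊤, d: ⊤, e: 4, f: ⊤}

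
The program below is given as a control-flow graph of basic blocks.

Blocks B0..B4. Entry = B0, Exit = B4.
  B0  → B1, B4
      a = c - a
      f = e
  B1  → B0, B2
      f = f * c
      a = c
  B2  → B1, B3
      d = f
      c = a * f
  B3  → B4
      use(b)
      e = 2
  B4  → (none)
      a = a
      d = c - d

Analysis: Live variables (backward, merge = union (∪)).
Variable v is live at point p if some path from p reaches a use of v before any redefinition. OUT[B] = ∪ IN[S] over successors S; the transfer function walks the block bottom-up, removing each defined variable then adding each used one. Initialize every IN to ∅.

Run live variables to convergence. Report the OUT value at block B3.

Per-block solution:
  B0: | IN={a, b, c, d, e} | OUT={a, b, c, d, e, f}
  B1: | IN={b, c, d, e, f} | OUT={a, b, c, d, e, f}
  B2: | IN={a, b, e, f} | OUT={a, b, c, d, e, f}
  B3: | IN={a, b, c, d} | OUT={a, c, d}
  B4: | IN={a, c, d} | OUT={}

Merge at B3: OUT[B3] = IN[B4] = {a, c, d}

Answer: {a, c, d}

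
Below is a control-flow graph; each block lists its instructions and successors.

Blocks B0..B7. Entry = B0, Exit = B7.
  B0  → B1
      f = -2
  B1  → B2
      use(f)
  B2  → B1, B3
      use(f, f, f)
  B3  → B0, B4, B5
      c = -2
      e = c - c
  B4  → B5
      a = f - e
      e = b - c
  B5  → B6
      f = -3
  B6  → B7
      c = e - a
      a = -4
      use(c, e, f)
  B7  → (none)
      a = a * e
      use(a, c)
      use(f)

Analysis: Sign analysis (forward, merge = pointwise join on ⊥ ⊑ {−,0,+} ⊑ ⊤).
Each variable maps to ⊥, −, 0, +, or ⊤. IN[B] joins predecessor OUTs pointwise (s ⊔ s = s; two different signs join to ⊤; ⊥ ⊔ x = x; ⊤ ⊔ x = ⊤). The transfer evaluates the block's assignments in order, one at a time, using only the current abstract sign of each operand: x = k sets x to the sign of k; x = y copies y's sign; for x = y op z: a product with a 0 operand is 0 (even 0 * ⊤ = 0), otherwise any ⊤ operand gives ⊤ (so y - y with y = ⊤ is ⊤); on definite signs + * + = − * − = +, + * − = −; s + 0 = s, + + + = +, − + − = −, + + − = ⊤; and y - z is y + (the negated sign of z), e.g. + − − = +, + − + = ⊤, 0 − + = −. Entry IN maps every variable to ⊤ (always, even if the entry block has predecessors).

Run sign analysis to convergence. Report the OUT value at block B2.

Per-block solution:
  B0: | IN=(all ⊤) | OUT={f:-; rest ⊤}
  B1: | IN={f:-; rest ⊤} | OUT={f:-; rest ⊤}
  B2: | IN={f:-; rest ⊤} | OUT={f:-; rest ⊤}
  B3: | IN={f:-; rest ⊤} | OUT={c:-, f:-; rest ⊤}
  B4: | IN={c:-, f:-; rest ⊤} | OUT={c:-, f:-; rest ⊤}
  B5: | IN={c:-, f:-; rest ⊤} | OUT={c:-, f:-; rest ⊤}
  B6: | IN={c:-, f:-; rest ⊤} | OUT={a:-, f:-; rest ⊤}
  B7: | IN={a:-, f:-; rest ⊤} | OUT={f:-; rest ⊤}

Merge at B2: IN[B2] = OUT[B1] = {a: ⊤, b: ⊤, c: ⊤, d: ⊤, e: ⊤, f: -}
Applying B2's transfer function to that IN value gives OUT[B2] (row B2 above).

Answer: {a: ⊤, b: ⊤, c: ⊤, d: ⊤, e: ⊤, f: -}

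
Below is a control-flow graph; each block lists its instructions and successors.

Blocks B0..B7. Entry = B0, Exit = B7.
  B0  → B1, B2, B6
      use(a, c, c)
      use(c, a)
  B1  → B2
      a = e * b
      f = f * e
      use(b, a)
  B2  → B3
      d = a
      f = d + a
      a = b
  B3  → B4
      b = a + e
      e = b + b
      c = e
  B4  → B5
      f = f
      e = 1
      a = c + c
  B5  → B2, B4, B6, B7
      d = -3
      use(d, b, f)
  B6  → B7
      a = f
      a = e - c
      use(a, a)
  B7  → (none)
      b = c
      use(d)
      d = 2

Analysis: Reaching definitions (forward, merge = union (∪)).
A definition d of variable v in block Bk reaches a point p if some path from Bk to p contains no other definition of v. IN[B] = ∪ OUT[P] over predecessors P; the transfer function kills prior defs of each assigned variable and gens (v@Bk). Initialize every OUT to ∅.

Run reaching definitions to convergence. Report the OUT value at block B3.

Per-block solution:
  B0:  IN={}  OUT={}
  B1:  IN={}  OUT={a@B1, f@B1}
  B2:  IN={a@B1, a@B4, b@B3, c@B3, d@B5, e@B4, f@B1, f@B4}  OUT={a@B2, b@B3, c@B3, d@B2, e@B4, f@B2}
  B3:  IN={a@B2, b@B3, c@B3, d@B2, e@B4, f@B2}  OUT={a@B2, b@B3, c@B3, d@B2, e@B3, f@B2}
  B4:  IN={a@B2, a@B4, b@B3, c@B3, d@B2, d@B5, e@B3, e@B4, f@B2, f@B4}  OUT={a@B4, b@B3, c@B3, d@B2, d@B5, e@B4, f@B4}
  B5:  IN={a@B4, b@B3, c@B3, d@B2, d@B5, e@B4, f@B4}  OUT={a@B4, b@B3, c@B3, d@B5, e@B4, f@B4}
  B6:  IN={a@B4, b@B3, c@B3, d@B5, e@B4, f@B4}  OUT={a@B6, b@B3, c@B3, d@B5, e@B4, f@B4}
  B7:  IN={a@B4, a@B6, b@B3, c@B3, d@B5, e@B4, f@B4}  OUT={a@B4, a@B6, b@B7, c@B3, d@B7, e@B4, f@B4}

Merge at B3: IN[B3] = OUT[B2] = {a@B2, b@B3, c@B3, d@B2, e@B4, f@B2}
Applying B3's transfer function to that IN value gives OUT[B3] (row B3 above).

Answer: {a@B2, b@B3, c@B3, d@B2, e@B3, f@B2}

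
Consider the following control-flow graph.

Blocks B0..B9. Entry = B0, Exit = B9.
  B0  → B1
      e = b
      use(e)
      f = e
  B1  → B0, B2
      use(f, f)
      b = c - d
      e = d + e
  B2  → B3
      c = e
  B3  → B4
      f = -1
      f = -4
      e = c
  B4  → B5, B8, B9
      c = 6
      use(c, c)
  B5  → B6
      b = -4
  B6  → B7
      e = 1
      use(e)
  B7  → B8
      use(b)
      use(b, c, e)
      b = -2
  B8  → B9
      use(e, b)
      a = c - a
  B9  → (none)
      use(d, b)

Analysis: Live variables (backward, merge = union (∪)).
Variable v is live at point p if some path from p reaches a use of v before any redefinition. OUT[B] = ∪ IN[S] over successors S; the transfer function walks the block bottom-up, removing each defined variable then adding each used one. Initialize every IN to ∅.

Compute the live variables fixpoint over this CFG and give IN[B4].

Converged values:
  B0: | IN={a, b, c, d} | OUT={a, c, d, e, f}
  B1: | IN={a, c, d, e, f} | OUT={a, b, c, d, e}
  B2: | IN={a, b, d, e} | OUT={a, b, c, d}
  B3: | IN={a, b, c, d} | OUT={a, b, d, e}
  B4: | IN={a, b, d, e} | OUT={a, b, c, d, e}
  B5: | IN={a, c, d} | OUT={a, b, c, d}
  B6: | IN={a, b, c, d} | OUT={a, b, c, d, e}
  B7: | IN={a, b, c, d, e} | OUT={a, b, c, d, e}
  B8: | IN={a, b, c, d, e} | OUT={b, d}
  B9: | IN={b, d} | OUT={}

Merge at B4: OUT[B4] = IN[B5] ⊔ IN[B8] ⊔ IN[B9] = {a, b, c, d, e}
Applying B4's transfer function to that OUT value gives IN[B4] (row B4 above).

Answer: {a, b, d, e}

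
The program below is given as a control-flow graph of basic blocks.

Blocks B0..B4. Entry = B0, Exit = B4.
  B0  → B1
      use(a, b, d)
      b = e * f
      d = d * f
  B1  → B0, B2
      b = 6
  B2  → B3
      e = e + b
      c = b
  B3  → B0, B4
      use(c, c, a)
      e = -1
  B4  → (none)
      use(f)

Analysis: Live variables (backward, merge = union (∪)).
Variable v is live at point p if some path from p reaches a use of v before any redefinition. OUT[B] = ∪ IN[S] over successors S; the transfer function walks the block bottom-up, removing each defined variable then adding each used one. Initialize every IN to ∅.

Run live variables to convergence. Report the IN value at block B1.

Fixpoint table:
  B0:  IN={a, b, d, e, f}  OUT={a, d, e, f}
  B1:  IN={a, d, e, f}  OUT={a, b, d, e, f}
  B2:  IN={a, b, d, e, f}  OUT={a, b, c, d, f}
  B3:  IN={a, b, c, d, f}  OUT={a, b, d, e, f}
  B4:  IN={f}  OUT={}

Merge at B1: OUT[B1] = IN[B0] ⊔ IN[B2] = {a, b, d, e, f}
Applying B1's transfer function to that OUT value gives IN[B1] (row B1 above).

Answer: {a, d, e, f}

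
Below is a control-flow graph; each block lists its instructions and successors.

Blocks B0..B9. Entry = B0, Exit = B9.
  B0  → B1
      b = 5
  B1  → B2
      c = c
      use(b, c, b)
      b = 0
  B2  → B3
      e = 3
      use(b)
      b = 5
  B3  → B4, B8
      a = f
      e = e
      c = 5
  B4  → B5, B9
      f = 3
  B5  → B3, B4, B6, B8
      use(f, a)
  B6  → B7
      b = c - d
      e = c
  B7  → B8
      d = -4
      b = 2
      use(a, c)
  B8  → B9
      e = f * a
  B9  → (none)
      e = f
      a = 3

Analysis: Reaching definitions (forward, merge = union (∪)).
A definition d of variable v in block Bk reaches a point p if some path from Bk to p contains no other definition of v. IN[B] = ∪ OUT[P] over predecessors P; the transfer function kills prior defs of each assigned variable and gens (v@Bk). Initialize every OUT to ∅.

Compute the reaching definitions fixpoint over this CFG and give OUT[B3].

Fixpoint table:
  B0: | IN={} | OUT={b@B0}
  B1: | IN={b@B0} | OUT={b@B1, c@B1}
  B2: | IN={b@B1, c@B1} | OUT={b@B2, c@B1, e@B2}
  B3: | IN={a@B3, b@B2, c@B1, c@B3, e@B2, e@B3, f@B4} | OUT={a@B3, b@B2, c@B3, e@B3, f@B4}
  B4: | IN={a@B3, b@B2, c@B3, e@B3, f@B4} | OUT={a@B3, b@B2, c@B3, e@B3, f@B4}
  B5: | IN={a@B3, b@B2, c@B3, e@B3, f@B4} | OUT={a@B3, b@B2, c@B3, e@B3, f@B4}
  B6: | IN={a@B3, b@B2, c@B3, e@B3, f@B4} | OUT={a@B3, b@B6, c@B3, e@B6, f@B4}
  B7: | IN={a@B3, b@B6, c@B3, e@B6, f@B4} | OUT={a@B3, b@B7, c@B3, d@B7, e@B6, f@B4}
  B8: | IN={a@B3, b@B2, b@B7, c@B3, d@B7, e@B3, e@B6, f@B4} | OUT={a@B3, b@B2, b@B7, c@B3, d@B7, e@B8, f@B4}
  B9: | IN={a@B3, b@B2, b@B7, c@B3, d@B7, e@B3, e@B8, f@B4} | OUT={a@B9, b@B2, b@B7, c@B3, d@B7, e@B9, f@B4}

Merge at B3: IN[B3] = OUT[B2] ⊔ OUT[B5] = {a@B3, b@B2, c@B1, c@B3, e@B2, e@B3, f@B4}
Applying B3's transfer function to that IN value gives OUT[B3] (row B3 above).

Answer: {a@B3, b@B2, c@B3, e@B3, f@B4}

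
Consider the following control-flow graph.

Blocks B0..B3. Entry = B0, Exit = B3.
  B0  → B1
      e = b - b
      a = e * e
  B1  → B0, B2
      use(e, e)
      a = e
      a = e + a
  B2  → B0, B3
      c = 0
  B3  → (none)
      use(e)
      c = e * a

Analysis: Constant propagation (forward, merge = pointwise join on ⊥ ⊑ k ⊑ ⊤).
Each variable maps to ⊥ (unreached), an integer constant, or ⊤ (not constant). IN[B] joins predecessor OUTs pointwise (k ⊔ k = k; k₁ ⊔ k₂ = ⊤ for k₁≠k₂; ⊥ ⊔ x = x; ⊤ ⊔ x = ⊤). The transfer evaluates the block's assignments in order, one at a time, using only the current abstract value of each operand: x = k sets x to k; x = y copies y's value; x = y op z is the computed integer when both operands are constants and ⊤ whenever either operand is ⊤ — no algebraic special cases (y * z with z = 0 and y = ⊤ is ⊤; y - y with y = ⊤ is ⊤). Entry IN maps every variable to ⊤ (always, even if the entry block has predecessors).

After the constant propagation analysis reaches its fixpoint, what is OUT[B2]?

Fixpoint table:
  B0: | IN=(all ⊤) | OUT=(all ⊤)
  B1: | IN=(all ⊤) | OUT=(all ⊤)
  B2: | IN=(all ⊤) | OUT={c:0; rest ⊤}
  B3: | IN={c:0; rest ⊤} | OUT=(all ⊤)

Merge at B2: IN[B2] = OUT[B1] = {a: ⊤, b: ⊤, c: ⊤, d: ⊤, e: ⊤, f: ⊤}
Applying B2's transfer function to that IN value gives OUT[B2] (row B2 above).

Answer: {a: ⊤, b: ⊤, c: 0, d: ⊤, e: ⊤, f: ⊤}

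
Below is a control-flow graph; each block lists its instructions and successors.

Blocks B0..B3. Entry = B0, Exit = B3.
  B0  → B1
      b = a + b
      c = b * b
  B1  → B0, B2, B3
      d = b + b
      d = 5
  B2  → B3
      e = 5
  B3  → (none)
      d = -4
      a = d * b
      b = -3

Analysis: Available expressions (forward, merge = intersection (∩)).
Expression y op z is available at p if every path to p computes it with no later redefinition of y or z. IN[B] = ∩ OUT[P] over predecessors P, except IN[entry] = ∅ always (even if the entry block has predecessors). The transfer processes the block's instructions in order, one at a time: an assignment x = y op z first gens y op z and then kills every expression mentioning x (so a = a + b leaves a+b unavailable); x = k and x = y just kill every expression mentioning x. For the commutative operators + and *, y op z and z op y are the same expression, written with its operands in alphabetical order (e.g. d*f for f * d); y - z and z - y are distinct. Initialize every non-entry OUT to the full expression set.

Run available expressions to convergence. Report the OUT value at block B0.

Per-block solution:
  B0: | IN={} | OUT={b*b}
  B1: | IN={b*b} | OUT={b*b, b+b}
  B2: | IN={b*b, b+b} | OUT={b*b, b+b}
  B3: | IN={b*b, b+b} | OUT={}

Merge at B0 (entry node, so the boundary value {} is joined with the incoming edge(s)): IN[B0] = {} ∩ OUT[B1] = {}
Applying B0's transfer function to that IN value gives OUT[B0] (row B0 above).

Answer: {b*b}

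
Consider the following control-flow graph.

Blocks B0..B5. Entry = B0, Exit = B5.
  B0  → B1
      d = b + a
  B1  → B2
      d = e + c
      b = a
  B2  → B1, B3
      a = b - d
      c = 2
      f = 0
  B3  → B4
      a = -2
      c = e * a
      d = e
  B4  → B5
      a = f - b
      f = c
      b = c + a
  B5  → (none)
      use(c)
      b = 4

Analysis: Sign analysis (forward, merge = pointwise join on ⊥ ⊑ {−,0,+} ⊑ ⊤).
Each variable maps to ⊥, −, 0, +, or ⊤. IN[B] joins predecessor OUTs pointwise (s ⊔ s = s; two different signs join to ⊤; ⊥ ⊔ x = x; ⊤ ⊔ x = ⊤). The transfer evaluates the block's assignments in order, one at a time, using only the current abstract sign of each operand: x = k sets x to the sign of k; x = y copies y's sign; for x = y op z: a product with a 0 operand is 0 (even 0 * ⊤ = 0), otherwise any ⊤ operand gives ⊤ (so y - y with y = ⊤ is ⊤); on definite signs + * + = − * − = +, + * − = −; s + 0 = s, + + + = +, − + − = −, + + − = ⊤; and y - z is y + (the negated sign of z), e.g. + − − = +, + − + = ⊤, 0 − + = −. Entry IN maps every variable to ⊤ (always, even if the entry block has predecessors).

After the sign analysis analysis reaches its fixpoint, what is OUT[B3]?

Converged values:
  B0:   IN=(all ⊤)   OUT=(all ⊤)
  B1:   IN=(all ⊤)   OUT=(all ⊤)
  B2:   IN=(all ⊤)   OUT={c:+, f:0; rest ⊤}
  B3:   IN={c:+, f:0; rest ⊤}   OUT={a:-, f:0; rest ⊤}
  B4:   IN={a:-, f:0; rest ⊤}   OUT=(all ⊤)
  B5:   IN=(all ⊤)   OUT={b:+; rest ⊤}

Merge at B3: IN[B3] = OUT[B2] = {a: ⊤, b: ⊤, c: +, d: ⊤, e: ⊤, f: 0}
Applying B3's transfer function to that IN value gives OUT[B3] (row B3 above).

Answer: {a: -, b: ⊤, c: ⊤, d: ⊤, e: ⊤, f: 0}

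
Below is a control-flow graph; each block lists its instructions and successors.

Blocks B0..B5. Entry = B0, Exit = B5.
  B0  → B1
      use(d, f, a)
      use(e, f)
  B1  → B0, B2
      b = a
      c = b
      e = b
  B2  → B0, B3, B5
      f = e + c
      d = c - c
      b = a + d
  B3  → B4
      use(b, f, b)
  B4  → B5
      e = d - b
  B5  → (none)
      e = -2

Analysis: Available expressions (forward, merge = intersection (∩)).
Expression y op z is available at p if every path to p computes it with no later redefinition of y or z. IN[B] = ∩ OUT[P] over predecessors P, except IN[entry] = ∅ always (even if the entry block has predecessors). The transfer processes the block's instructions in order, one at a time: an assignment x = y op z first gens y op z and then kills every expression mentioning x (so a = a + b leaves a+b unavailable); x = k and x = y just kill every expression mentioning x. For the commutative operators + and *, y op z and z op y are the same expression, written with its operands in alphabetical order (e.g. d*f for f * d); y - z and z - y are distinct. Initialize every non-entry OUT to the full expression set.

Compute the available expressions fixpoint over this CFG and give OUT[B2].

Answer: {a+d, c+e, c-c}

Derivation:
Per-block solution:
  B0:  IN={}  OUT={}
  B1:  IN={}  OUT={}
  B2:  IN={}  OUT={a+d, c+e, c-c}
  B3:  IN={a+d, c+e, c-c}  OUT={a+d, c+e, c-c}
  B4:  IN={a+d, c+e, c-c}  OUT={a+d, c-c, d-b}
  B5:  IN={a+d, c-c}  OUT={a+d, c-c}

Merge at B2: IN[B2] = OUT[B1] = {}
Applying B2's transfer function to that IN value gives OUT[B2] (row B2 above).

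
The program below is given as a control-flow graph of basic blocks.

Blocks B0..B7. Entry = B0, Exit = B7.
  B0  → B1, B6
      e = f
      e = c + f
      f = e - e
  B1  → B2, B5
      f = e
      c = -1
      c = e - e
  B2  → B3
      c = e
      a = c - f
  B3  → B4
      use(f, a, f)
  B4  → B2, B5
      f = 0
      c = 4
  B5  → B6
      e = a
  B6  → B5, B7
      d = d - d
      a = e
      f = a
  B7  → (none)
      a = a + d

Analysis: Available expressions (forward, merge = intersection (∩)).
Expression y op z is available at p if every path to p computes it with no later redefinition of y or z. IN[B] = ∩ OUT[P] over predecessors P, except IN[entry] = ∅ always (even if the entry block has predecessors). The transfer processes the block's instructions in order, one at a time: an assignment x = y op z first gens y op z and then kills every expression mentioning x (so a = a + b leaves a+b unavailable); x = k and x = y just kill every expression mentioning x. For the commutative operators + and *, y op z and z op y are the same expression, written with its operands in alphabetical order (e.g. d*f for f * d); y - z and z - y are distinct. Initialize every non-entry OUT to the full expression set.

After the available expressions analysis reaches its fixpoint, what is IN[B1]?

Fixpoint table:
  B0: | IN={} | OUT={e-e}
  B1: | IN={e-e} | OUT={e-e}
  B2: | IN={e-e} | OUT={c-f, e-e}
  B3: | IN={c-f, e-e} | OUT={c-f, e-e}
  B4: | IN={c-f, e-e} | OUT={e-e}
  B5: | IN={} | OUT={}
  B6: | IN={} | OUT={}
  B7: | IN={} | OUT={}

Merge at B1: IN[B1] = OUT[B0] = {e-e}

Answer: {e-e}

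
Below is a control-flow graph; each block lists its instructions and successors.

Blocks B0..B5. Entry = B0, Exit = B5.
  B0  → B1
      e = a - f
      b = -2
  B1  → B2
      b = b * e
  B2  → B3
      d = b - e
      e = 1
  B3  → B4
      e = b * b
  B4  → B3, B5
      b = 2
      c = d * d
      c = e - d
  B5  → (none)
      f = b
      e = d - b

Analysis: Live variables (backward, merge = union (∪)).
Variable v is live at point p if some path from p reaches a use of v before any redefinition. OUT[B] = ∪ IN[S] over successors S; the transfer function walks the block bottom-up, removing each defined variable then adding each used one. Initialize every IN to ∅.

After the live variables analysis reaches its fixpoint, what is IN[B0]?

Answer: {a, f}

Derivation:
Fixpoint table:
  B0:   IN={a, f}   OUT={b, e}
  B1:   IN={b, e}   OUT={b, e}
  B2:   IN={b, e}   OUT={b, d}
  B3:   IN={b, d}   OUT={d, e}
  B4:   IN={d, e}   OUT={b, d}
  B5:   IN={b, d}   OUT={}

Merge at B0: OUT[B0] = IN[B1] = {b, e}
Applying B0's transfer function to that OUT value gives IN[B0] (row B0 above).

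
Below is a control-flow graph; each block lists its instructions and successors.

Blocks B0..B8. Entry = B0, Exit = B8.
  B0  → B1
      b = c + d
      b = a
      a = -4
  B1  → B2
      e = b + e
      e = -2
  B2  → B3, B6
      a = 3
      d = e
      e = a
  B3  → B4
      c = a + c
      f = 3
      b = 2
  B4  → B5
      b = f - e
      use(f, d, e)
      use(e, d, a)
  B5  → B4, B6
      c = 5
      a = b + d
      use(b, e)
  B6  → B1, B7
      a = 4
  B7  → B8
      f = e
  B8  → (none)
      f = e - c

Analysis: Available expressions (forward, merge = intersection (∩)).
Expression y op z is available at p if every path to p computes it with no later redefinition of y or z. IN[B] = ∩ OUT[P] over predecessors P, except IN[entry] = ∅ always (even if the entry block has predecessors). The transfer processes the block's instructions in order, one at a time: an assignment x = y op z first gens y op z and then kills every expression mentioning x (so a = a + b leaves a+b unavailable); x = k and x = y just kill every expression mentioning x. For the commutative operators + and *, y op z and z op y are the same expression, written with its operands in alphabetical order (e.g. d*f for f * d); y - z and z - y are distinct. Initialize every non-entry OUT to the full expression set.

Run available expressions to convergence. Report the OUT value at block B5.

Per-block solution:
  B0:  IN={}  OUT={c+d}
  B1:  IN={}  OUT={}
  B2:  IN={}  OUT={}
  B3:  IN={}  OUT={}
  B4:  IN={}  OUT={f-e}
  B5:  IN={f-e}  OUT={b+d, f-e}
  B6:  IN={}  OUT={}
  B7:  IN={}  OUT={}
  B8:  IN={}  OUT={e-c}

Merge at B5: IN[B5] = OUT[B4] = {f-e}
Applying B5's transfer function to that IN value gives OUT[B5] (row B5 above).

Answer: {b+d, f-e}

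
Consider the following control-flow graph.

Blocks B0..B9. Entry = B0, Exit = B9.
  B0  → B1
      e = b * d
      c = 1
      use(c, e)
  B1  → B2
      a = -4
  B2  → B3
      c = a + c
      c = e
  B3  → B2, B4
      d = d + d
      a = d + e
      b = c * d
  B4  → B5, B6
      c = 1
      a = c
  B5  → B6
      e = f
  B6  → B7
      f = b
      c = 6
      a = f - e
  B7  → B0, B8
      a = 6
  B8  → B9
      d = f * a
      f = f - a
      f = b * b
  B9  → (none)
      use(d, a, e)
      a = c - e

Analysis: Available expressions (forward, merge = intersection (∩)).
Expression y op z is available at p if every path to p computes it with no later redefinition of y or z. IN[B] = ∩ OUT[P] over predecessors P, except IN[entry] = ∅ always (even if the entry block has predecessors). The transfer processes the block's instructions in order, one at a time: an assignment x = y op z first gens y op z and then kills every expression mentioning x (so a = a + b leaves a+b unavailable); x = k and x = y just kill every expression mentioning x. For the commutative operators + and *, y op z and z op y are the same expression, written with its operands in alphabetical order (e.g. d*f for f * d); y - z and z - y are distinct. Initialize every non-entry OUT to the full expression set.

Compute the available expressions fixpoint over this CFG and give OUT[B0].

Fixpoint table:
  B0:   IN={}   OUT={b*d}
  B1:   IN={b*d}   OUT={b*d}
  B2:   IN={}   OUT={}
  B3:   IN={}   OUT={c*d, d+e}
  B4:   IN={c*d, d+e}   OUT={d+e}
  B5:   IN={d+e}   OUT={}
  B6:   IN={}   OUT={f-e}
  B7:   IN={f-e}   OUT={f-e}
  B8:   IN={f-e}   OUT={b*b}
  B9:   IN={b*b}   OUT={b*b, c-e}

Merge at B0 (entry node, so the boundary value {} is joined with the incoming edge(s)): IN[B0] = {} ∩ OUT[B7] = {}
Applying B0's transfer function to that IN value gives OUT[B0] (row B0 above).

Answer: {b*d}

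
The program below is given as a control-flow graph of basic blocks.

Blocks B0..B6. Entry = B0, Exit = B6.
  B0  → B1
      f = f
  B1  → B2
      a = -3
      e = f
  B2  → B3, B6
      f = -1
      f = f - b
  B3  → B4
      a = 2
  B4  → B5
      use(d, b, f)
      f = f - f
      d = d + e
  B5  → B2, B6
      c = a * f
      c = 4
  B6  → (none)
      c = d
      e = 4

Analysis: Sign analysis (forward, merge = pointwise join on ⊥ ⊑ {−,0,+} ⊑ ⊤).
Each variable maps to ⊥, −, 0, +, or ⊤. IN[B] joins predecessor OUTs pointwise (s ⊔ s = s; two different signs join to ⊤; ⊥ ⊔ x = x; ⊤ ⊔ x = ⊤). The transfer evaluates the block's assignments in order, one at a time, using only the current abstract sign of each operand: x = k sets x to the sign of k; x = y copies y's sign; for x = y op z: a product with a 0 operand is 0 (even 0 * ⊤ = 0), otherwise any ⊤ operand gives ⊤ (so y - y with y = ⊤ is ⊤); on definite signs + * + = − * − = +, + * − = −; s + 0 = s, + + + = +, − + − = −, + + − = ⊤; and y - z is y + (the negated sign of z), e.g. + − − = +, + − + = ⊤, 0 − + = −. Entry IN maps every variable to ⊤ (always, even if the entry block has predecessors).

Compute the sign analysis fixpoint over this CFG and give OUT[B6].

Fixpoint table:
  B0:  IN=(all ⊤)  OUT=(all ⊤)
  B1:  IN=(all ⊤)  OUT={a:-; rest ⊤}
  B2:  IN=(all ⊤)  OUT=(all ⊤)
  B3:  IN=(all ⊤)  OUT={a:+; rest ⊤}
  B4:  IN={a:+; rest ⊤}  OUT={a:+; rest ⊤}
  B5:  IN={a:+; rest ⊤}  OUT={a:+, c:+; rest ⊤}
  B6:  IN=(all ⊤)  OUT={e:+; rest ⊤}

Merge at B6: IN[B6] = OUT[B2] ⊔ OUT[B5] = {a: ⊤, b: ⊤, c: ⊤, d: ⊤, e: ⊤, f: ⊤}
Applying B6's transfer function to that IN value gives OUT[B6] (row B6 above).

Answer: {a: ⊤, b: ⊤, c: ⊤, d: ⊤, e: +, f: ⊤}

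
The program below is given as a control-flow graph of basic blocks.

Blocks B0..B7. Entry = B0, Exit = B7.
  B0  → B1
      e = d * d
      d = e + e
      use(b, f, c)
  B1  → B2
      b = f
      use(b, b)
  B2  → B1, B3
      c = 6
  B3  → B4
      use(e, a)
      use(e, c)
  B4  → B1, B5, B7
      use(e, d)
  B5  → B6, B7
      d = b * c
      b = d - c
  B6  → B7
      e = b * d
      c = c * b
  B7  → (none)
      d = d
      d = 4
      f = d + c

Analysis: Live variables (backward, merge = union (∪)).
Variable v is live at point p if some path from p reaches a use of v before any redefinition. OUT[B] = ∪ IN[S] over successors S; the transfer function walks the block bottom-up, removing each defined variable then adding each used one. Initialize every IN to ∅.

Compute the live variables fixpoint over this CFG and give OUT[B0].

Converged values:
  B0:  IN={a, b, c, d, f}  OUT={a, d, e, f}
  B1:  IN={a, d, e, f}  OUT={a, b, d, e, f}
  B2:  IN={a, b, d, e, f}  OUT={a, b, c, d, e, f}
  B3:  IN={a, b, c, d, e, f}  OUT={a, b, c, d, e, f}
  B4:  IN={a, b, c, d, e, f}  OUT={a, b, c, d, e, f}
  B5:  IN={b, c}  OUT={b, c, d}
  B6:  IN={b, c, d}  OUT={c, d}
  B7:  IN={c, d}  OUT={}

Merge at B0: OUT[B0] = IN[B1] = {a, d, e, f}

Answer: {a, d, e, f}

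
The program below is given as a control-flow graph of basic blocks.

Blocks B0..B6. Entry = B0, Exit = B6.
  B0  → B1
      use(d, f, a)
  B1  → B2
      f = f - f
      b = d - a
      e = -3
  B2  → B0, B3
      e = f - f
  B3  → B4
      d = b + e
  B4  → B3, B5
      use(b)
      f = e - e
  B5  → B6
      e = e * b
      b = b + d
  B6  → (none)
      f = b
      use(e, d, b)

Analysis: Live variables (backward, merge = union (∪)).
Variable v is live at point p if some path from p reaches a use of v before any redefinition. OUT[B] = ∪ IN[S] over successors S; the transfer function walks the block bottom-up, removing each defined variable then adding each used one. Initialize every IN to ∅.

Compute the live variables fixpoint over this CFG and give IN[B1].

Answer: {a, d, f}

Trace:
Converged values:
  B0:   IN={a, d, f}   OUT={a, d, f}
  B1:   IN={a, d, f}   OUT={a, b, d, f}
  B2:   IN={a, b, d, f}   OUT={a, b, d, e, f}
  B3:   IN={b, e}   OUT={b, d, e}
  B4:   IN={b, d, e}   OUT={b, d, e}
  B5:   IN={b, d, e}   OUT={b, d, e}
  B6:   IN={b, d, e}   OUT={}

Merge at B1: OUT[B1] = IN[B2] = {a, b, d, f}
Applying B1's transfer function to that OUT value gives IN[B1] (row B1 above).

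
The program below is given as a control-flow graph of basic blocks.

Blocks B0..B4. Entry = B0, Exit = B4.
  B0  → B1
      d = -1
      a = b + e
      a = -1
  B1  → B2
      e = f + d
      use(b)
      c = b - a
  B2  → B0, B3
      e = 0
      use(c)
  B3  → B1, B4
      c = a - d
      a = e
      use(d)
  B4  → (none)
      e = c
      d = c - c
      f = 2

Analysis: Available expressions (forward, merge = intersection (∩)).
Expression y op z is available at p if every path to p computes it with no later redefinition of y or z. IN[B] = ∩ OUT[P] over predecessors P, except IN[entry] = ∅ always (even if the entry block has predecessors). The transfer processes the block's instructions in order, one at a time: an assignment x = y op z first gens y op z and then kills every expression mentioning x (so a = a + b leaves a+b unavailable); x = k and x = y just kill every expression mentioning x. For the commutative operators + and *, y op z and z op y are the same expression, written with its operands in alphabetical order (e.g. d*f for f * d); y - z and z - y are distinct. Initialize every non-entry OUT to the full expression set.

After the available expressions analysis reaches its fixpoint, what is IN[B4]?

Answer: {d+f}

Trace:
Fixpoint table:
  B0: | IN={} | OUT={b+e}
  B1: | IN={} | OUT={b-a, d+f}
  B2: | IN={b-a, d+f} | OUT={b-a, d+f}
  B3: | IN={b-a, d+f} | OUT={d+f}
  B4: | IN={d+f} | OUT={c-c}

Merge at B4: IN[B4] = OUT[B3] = {d+f}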